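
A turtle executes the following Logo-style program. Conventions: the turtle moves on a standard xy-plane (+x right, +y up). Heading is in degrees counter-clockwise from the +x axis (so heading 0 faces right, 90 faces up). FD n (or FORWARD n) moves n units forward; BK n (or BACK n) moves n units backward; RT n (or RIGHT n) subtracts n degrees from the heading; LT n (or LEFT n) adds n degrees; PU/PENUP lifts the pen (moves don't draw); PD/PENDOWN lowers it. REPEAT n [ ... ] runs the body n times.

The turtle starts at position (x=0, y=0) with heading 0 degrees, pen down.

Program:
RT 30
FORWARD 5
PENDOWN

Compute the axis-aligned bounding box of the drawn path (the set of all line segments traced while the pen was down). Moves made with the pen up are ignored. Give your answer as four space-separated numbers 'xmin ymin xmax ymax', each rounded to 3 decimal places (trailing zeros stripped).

Answer: 0 -2.5 4.33 0

Derivation:
Executing turtle program step by step:
Start: pos=(0,0), heading=0, pen down
RT 30: heading 0 -> 330
FD 5: (0,0) -> (4.33,-2.5) [heading=330, draw]
PD: pen down
Final: pos=(4.33,-2.5), heading=330, 1 segment(s) drawn

Segment endpoints: x in {0, 4.33}, y in {-2.5, 0}
xmin=0, ymin=-2.5, xmax=4.33, ymax=0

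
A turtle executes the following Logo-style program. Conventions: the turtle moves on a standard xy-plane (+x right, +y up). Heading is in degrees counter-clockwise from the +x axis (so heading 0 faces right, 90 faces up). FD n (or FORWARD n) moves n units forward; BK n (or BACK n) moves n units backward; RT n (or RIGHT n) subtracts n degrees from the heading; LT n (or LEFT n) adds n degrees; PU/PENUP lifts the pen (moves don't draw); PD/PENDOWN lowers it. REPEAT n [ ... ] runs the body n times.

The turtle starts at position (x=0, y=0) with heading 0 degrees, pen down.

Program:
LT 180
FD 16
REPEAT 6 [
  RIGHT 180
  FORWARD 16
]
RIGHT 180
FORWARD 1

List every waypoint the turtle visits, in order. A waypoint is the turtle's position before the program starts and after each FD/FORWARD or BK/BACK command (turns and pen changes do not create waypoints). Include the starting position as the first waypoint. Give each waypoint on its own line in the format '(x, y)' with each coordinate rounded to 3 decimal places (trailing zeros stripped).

Executing turtle program step by step:
Start: pos=(0,0), heading=0, pen down
LT 180: heading 0 -> 180
FD 16: (0,0) -> (-16,0) [heading=180, draw]
REPEAT 6 [
  -- iteration 1/6 --
  RT 180: heading 180 -> 0
  FD 16: (-16,0) -> (0,0) [heading=0, draw]
  -- iteration 2/6 --
  RT 180: heading 0 -> 180
  FD 16: (0,0) -> (-16,0) [heading=180, draw]
  -- iteration 3/6 --
  RT 180: heading 180 -> 0
  FD 16: (-16,0) -> (0,0) [heading=0, draw]
  -- iteration 4/6 --
  RT 180: heading 0 -> 180
  FD 16: (0,0) -> (-16,0) [heading=180, draw]
  -- iteration 5/6 --
  RT 180: heading 180 -> 0
  FD 16: (-16,0) -> (0,0) [heading=0, draw]
  -- iteration 6/6 --
  RT 180: heading 0 -> 180
  FD 16: (0,0) -> (-16,0) [heading=180, draw]
]
RT 180: heading 180 -> 0
FD 1: (-16,0) -> (-15,0) [heading=0, draw]
Final: pos=(-15,0), heading=0, 8 segment(s) drawn
Waypoints (9 total):
(0, 0)
(-16, 0)
(0, 0)
(-16, 0)
(0, 0)
(-16, 0)
(0, 0)
(-16, 0)
(-15, 0)

Answer: (0, 0)
(-16, 0)
(0, 0)
(-16, 0)
(0, 0)
(-16, 0)
(0, 0)
(-16, 0)
(-15, 0)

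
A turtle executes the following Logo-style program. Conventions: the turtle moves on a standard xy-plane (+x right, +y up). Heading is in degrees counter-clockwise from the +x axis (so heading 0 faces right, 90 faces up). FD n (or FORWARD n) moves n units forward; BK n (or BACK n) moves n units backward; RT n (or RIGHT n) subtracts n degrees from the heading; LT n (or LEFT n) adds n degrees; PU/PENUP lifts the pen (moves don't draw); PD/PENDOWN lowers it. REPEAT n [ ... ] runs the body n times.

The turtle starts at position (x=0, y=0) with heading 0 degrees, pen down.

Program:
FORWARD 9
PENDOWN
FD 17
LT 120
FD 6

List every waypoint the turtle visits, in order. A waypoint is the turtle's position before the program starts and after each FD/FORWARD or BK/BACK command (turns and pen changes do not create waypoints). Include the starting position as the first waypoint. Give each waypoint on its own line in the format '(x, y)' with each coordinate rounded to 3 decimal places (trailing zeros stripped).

Answer: (0, 0)
(9, 0)
(26, 0)
(23, 5.196)

Derivation:
Executing turtle program step by step:
Start: pos=(0,0), heading=0, pen down
FD 9: (0,0) -> (9,0) [heading=0, draw]
PD: pen down
FD 17: (9,0) -> (26,0) [heading=0, draw]
LT 120: heading 0 -> 120
FD 6: (26,0) -> (23,5.196) [heading=120, draw]
Final: pos=(23,5.196), heading=120, 3 segment(s) drawn
Waypoints (4 total):
(0, 0)
(9, 0)
(26, 0)
(23, 5.196)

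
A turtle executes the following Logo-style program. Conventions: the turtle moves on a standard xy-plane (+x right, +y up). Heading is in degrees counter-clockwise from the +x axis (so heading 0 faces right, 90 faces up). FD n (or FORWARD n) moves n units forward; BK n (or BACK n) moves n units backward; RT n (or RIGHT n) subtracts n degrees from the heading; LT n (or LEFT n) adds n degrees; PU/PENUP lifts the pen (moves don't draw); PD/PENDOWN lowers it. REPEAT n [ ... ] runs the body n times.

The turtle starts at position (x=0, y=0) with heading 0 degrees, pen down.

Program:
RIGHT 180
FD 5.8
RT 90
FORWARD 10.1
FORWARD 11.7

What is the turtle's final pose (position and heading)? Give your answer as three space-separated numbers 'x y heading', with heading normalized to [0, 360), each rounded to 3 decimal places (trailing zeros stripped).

Answer: -5.8 21.8 90

Derivation:
Executing turtle program step by step:
Start: pos=(0,0), heading=0, pen down
RT 180: heading 0 -> 180
FD 5.8: (0,0) -> (-5.8,0) [heading=180, draw]
RT 90: heading 180 -> 90
FD 10.1: (-5.8,0) -> (-5.8,10.1) [heading=90, draw]
FD 11.7: (-5.8,10.1) -> (-5.8,21.8) [heading=90, draw]
Final: pos=(-5.8,21.8), heading=90, 3 segment(s) drawn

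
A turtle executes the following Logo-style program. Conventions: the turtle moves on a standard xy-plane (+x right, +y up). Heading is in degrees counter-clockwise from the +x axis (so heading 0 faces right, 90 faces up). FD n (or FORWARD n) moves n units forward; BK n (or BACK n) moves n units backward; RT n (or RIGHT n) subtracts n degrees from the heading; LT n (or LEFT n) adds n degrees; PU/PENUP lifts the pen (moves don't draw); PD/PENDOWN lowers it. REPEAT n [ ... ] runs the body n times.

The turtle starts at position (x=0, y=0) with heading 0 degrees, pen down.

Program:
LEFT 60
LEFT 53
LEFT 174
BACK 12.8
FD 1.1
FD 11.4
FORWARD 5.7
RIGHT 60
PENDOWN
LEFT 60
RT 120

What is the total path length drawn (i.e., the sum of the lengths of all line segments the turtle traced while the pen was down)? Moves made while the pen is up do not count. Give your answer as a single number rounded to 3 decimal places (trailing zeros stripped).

Executing turtle program step by step:
Start: pos=(0,0), heading=0, pen down
LT 60: heading 0 -> 60
LT 53: heading 60 -> 113
LT 174: heading 113 -> 287
BK 12.8: (0,0) -> (-3.742,12.241) [heading=287, draw]
FD 1.1: (-3.742,12.241) -> (-3.421,11.189) [heading=287, draw]
FD 11.4: (-3.421,11.189) -> (-0.088,0.287) [heading=287, draw]
FD 5.7: (-0.088,0.287) -> (1.579,-5.164) [heading=287, draw]
RT 60: heading 287 -> 227
PD: pen down
LT 60: heading 227 -> 287
RT 120: heading 287 -> 167
Final: pos=(1.579,-5.164), heading=167, 4 segment(s) drawn

Segment lengths:
  seg 1: (0,0) -> (-3.742,12.241), length = 12.8
  seg 2: (-3.742,12.241) -> (-3.421,11.189), length = 1.1
  seg 3: (-3.421,11.189) -> (-0.088,0.287), length = 11.4
  seg 4: (-0.088,0.287) -> (1.579,-5.164), length = 5.7
Total = 31

Answer: 31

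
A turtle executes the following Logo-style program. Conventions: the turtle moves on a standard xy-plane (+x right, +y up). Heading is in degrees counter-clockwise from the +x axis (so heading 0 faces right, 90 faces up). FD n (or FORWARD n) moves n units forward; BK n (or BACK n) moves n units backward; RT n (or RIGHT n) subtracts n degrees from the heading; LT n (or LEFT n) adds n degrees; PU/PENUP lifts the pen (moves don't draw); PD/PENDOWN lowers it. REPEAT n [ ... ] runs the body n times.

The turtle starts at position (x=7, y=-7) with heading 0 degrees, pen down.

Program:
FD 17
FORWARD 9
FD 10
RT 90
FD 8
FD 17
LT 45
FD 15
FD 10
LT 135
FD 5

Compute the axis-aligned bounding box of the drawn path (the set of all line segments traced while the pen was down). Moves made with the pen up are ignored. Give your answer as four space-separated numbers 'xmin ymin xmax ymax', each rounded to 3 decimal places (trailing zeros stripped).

Executing turtle program step by step:
Start: pos=(7,-7), heading=0, pen down
FD 17: (7,-7) -> (24,-7) [heading=0, draw]
FD 9: (24,-7) -> (33,-7) [heading=0, draw]
FD 10: (33,-7) -> (43,-7) [heading=0, draw]
RT 90: heading 0 -> 270
FD 8: (43,-7) -> (43,-15) [heading=270, draw]
FD 17: (43,-15) -> (43,-32) [heading=270, draw]
LT 45: heading 270 -> 315
FD 15: (43,-32) -> (53.607,-42.607) [heading=315, draw]
FD 10: (53.607,-42.607) -> (60.678,-49.678) [heading=315, draw]
LT 135: heading 315 -> 90
FD 5: (60.678,-49.678) -> (60.678,-44.678) [heading=90, draw]
Final: pos=(60.678,-44.678), heading=90, 8 segment(s) drawn

Segment endpoints: x in {7, 24, 33, 43, 53.607, 60.678}, y in {-49.678, -44.678, -42.607, -32, -15, -7}
xmin=7, ymin=-49.678, xmax=60.678, ymax=-7

Answer: 7 -49.678 60.678 -7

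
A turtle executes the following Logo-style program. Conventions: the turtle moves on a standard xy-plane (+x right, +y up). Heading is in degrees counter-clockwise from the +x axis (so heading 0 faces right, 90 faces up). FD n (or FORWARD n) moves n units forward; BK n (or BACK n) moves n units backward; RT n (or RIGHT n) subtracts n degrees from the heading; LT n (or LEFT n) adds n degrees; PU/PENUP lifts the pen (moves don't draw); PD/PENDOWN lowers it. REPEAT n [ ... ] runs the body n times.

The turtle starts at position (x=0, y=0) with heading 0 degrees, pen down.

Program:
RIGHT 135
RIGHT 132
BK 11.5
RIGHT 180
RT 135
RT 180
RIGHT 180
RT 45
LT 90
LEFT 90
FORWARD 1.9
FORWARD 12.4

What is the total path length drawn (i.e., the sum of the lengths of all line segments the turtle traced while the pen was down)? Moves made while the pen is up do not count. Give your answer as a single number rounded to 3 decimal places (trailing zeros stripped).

Answer: 25.8

Derivation:
Executing turtle program step by step:
Start: pos=(0,0), heading=0, pen down
RT 135: heading 0 -> 225
RT 132: heading 225 -> 93
BK 11.5: (0,0) -> (0.602,-11.484) [heading=93, draw]
RT 180: heading 93 -> 273
RT 135: heading 273 -> 138
RT 180: heading 138 -> 318
RT 180: heading 318 -> 138
RT 45: heading 138 -> 93
LT 90: heading 93 -> 183
LT 90: heading 183 -> 273
FD 1.9: (0.602,-11.484) -> (0.701,-13.382) [heading=273, draw]
FD 12.4: (0.701,-13.382) -> (1.35,-25.765) [heading=273, draw]
Final: pos=(1.35,-25.765), heading=273, 3 segment(s) drawn

Segment lengths:
  seg 1: (0,0) -> (0.602,-11.484), length = 11.5
  seg 2: (0.602,-11.484) -> (0.701,-13.382), length = 1.9
  seg 3: (0.701,-13.382) -> (1.35,-25.765), length = 12.4
Total = 25.8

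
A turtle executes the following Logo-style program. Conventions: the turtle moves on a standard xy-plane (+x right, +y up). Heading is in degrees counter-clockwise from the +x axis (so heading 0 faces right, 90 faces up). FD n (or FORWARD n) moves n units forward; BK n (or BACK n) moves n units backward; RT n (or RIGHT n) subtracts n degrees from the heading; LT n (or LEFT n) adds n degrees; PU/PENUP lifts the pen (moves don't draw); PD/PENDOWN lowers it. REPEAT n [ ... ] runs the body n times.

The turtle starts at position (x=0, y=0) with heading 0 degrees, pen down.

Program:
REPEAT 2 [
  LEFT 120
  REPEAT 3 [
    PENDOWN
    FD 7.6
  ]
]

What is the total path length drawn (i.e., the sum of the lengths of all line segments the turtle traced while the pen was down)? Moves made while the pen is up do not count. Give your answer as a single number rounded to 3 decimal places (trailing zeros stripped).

Answer: 45.6

Derivation:
Executing turtle program step by step:
Start: pos=(0,0), heading=0, pen down
REPEAT 2 [
  -- iteration 1/2 --
  LT 120: heading 0 -> 120
  REPEAT 3 [
    -- iteration 1/3 --
    PD: pen down
    FD 7.6: (0,0) -> (-3.8,6.582) [heading=120, draw]
    -- iteration 2/3 --
    PD: pen down
    FD 7.6: (-3.8,6.582) -> (-7.6,13.164) [heading=120, draw]
    -- iteration 3/3 --
    PD: pen down
    FD 7.6: (-7.6,13.164) -> (-11.4,19.745) [heading=120, draw]
  ]
  -- iteration 2/2 --
  LT 120: heading 120 -> 240
  REPEAT 3 [
    -- iteration 1/3 --
    PD: pen down
    FD 7.6: (-11.4,19.745) -> (-15.2,13.164) [heading=240, draw]
    -- iteration 2/3 --
    PD: pen down
    FD 7.6: (-15.2,13.164) -> (-19,6.582) [heading=240, draw]
    -- iteration 3/3 --
    PD: pen down
    FD 7.6: (-19,6.582) -> (-22.8,0) [heading=240, draw]
  ]
]
Final: pos=(-22.8,0), heading=240, 6 segment(s) drawn

Segment lengths:
  seg 1: (0,0) -> (-3.8,6.582), length = 7.6
  seg 2: (-3.8,6.582) -> (-7.6,13.164), length = 7.6
  seg 3: (-7.6,13.164) -> (-11.4,19.745), length = 7.6
  seg 4: (-11.4,19.745) -> (-15.2,13.164), length = 7.6
  seg 5: (-15.2,13.164) -> (-19,6.582), length = 7.6
  seg 6: (-19,6.582) -> (-22.8,0), length = 7.6
Total = 45.6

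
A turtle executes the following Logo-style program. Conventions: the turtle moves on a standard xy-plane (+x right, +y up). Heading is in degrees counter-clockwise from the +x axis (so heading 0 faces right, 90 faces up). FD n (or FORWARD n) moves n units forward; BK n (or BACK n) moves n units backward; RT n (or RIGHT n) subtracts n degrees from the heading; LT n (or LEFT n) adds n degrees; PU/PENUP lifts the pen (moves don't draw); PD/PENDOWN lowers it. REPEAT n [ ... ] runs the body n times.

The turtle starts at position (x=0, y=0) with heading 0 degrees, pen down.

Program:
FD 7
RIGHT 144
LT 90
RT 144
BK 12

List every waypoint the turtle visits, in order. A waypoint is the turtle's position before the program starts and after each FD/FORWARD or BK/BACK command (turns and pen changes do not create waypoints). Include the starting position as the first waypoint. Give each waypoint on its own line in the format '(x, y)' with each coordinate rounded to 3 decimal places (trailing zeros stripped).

Executing turtle program step by step:
Start: pos=(0,0), heading=0, pen down
FD 7: (0,0) -> (7,0) [heading=0, draw]
RT 144: heading 0 -> 216
LT 90: heading 216 -> 306
RT 144: heading 306 -> 162
BK 12: (7,0) -> (18.413,-3.708) [heading=162, draw]
Final: pos=(18.413,-3.708), heading=162, 2 segment(s) drawn
Waypoints (3 total):
(0, 0)
(7, 0)
(18.413, -3.708)

Answer: (0, 0)
(7, 0)
(18.413, -3.708)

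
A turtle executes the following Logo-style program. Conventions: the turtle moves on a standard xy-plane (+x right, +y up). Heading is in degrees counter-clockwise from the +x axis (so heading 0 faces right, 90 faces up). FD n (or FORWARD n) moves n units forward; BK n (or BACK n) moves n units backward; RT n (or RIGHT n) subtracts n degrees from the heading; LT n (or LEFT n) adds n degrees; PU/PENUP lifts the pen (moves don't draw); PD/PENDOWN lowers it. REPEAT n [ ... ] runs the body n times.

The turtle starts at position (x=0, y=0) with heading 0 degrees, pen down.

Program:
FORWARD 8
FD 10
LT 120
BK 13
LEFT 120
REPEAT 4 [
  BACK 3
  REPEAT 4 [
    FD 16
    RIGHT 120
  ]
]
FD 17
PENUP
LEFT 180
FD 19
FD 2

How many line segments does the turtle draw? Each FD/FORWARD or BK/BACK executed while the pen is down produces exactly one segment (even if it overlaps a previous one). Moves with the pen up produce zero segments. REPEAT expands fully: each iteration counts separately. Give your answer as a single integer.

Answer: 24

Derivation:
Executing turtle program step by step:
Start: pos=(0,0), heading=0, pen down
FD 8: (0,0) -> (8,0) [heading=0, draw]
FD 10: (8,0) -> (18,0) [heading=0, draw]
LT 120: heading 0 -> 120
BK 13: (18,0) -> (24.5,-11.258) [heading=120, draw]
LT 120: heading 120 -> 240
REPEAT 4 [
  -- iteration 1/4 --
  BK 3: (24.5,-11.258) -> (26,-8.66) [heading=240, draw]
  REPEAT 4 [
    -- iteration 1/4 --
    FD 16: (26,-8.66) -> (18,-22.517) [heading=240, draw]
    RT 120: heading 240 -> 120
    -- iteration 2/4 --
    FD 16: (18,-22.517) -> (10,-8.66) [heading=120, draw]
    RT 120: heading 120 -> 0
    -- iteration 3/4 --
    FD 16: (10,-8.66) -> (26,-8.66) [heading=0, draw]
    RT 120: heading 0 -> 240
    -- iteration 4/4 --
    FD 16: (26,-8.66) -> (18,-22.517) [heading=240, draw]
    RT 120: heading 240 -> 120
  ]
  -- iteration 2/4 --
  BK 3: (18,-22.517) -> (19.5,-25.115) [heading=120, draw]
  REPEAT 4 [
    -- iteration 1/4 --
    FD 16: (19.5,-25.115) -> (11.5,-11.258) [heading=120, draw]
    RT 120: heading 120 -> 0
    -- iteration 2/4 --
    FD 16: (11.5,-11.258) -> (27.5,-11.258) [heading=0, draw]
    RT 120: heading 0 -> 240
    -- iteration 3/4 --
    FD 16: (27.5,-11.258) -> (19.5,-25.115) [heading=240, draw]
    RT 120: heading 240 -> 120
    -- iteration 4/4 --
    FD 16: (19.5,-25.115) -> (11.5,-11.258) [heading=120, draw]
    RT 120: heading 120 -> 0
  ]
  -- iteration 3/4 --
  BK 3: (11.5,-11.258) -> (8.5,-11.258) [heading=0, draw]
  REPEAT 4 [
    -- iteration 1/4 --
    FD 16: (8.5,-11.258) -> (24.5,-11.258) [heading=0, draw]
    RT 120: heading 0 -> 240
    -- iteration 2/4 --
    FD 16: (24.5,-11.258) -> (16.5,-25.115) [heading=240, draw]
    RT 120: heading 240 -> 120
    -- iteration 3/4 --
    FD 16: (16.5,-25.115) -> (8.5,-11.258) [heading=120, draw]
    RT 120: heading 120 -> 0
    -- iteration 4/4 --
    FD 16: (8.5,-11.258) -> (24.5,-11.258) [heading=0, draw]
    RT 120: heading 0 -> 240
  ]
  -- iteration 4/4 --
  BK 3: (24.5,-11.258) -> (26,-8.66) [heading=240, draw]
  REPEAT 4 [
    -- iteration 1/4 --
    FD 16: (26,-8.66) -> (18,-22.517) [heading=240, draw]
    RT 120: heading 240 -> 120
    -- iteration 2/4 --
    FD 16: (18,-22.517) -> (10,-8.66) [heading=120, draw]
    RT 120: heading 120 -> 0
    -- iteration 3/4 --
    FD 16: (10,-8.66) -> (26,-8.66) [heading=0, draw]
    RT 120: heading 0 -> 240
    -- iteration 4/4 --
    FD 16: (26,-8.66) -> (18,-22.517) [heading=240, draw]
    RT 120: heading 240 -> 120
  ]
]
FD 17: (18,-22.517) -> (9.5,-7.794) [heading=120, draw]
PU: pen up
LT 180: heading 120 -> 300
FD 19: (9.5,-7.794) -> (19,-24.249) [heading=300, move]
FD 2: (19,-24.249) -> (20,-25.981) [heading=300, move]
Final: pos=(20,-25.981), heading=300, 24 segment(s) drawn
Segments drawn: 24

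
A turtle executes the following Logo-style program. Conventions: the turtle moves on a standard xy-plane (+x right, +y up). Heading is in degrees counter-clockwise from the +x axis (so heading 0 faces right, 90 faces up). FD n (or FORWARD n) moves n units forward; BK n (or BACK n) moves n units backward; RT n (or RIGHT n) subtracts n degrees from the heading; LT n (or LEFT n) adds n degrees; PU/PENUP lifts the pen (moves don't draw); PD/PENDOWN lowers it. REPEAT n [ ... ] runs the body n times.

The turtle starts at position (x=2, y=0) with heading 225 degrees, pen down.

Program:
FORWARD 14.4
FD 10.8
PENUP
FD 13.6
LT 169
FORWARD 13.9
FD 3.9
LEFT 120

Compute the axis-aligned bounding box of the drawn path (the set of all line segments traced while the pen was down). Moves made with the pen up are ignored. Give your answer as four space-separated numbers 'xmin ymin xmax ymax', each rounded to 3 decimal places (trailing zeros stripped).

Executing turtle program step by step:
Start: pos=(2,0), heading=225, pen down
FD 14.4: (2,0) -> (-8.182,-10.182) [heading=225, draw]
FD 10.8: (-8.182,-10.182) -> (-15.819,-17.819) [heading=225, draw]
PU: pen up
FD 13.6: (-15.819,-17.819) -> (-25.436,-27.436) [heading=225, move]
LT 169: heading 225 -> 34
FD 13.9: (-25.436,-27.436) -> (-13.912,-19.663) [heading=34, move]
FD 3.9: (-13.912,-19.663) -> (-10.679,-17.482) [heading=34, move]
LT 120: heading 34 -> 154
Final: pos=(-10.679,-17.482), heading=154, 2 segment(s) drawn

Segment endpoints: x in {-15.819, -8.182, 2}, y in {-17.819, -10.182, 0}
xmin=-15.819, ymin=-17.819, xmax=2, ymax=0

Answer: -15.819 -17.819 2 0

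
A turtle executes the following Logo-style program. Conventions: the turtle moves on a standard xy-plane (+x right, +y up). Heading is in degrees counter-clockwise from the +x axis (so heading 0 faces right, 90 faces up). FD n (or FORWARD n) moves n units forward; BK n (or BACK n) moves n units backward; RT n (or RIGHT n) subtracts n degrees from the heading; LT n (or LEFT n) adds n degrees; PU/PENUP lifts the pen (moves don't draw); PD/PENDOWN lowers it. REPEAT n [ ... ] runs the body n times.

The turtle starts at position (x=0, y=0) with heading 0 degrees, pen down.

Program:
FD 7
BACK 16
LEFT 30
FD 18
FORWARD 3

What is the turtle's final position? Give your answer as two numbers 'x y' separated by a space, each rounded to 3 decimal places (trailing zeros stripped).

Answer: 9.187 10.5

Derivation:
Executing turtle program step by step:
Start: pos=(0,0), heading=0, pen down
FD 7: (0,0) -> (7,0) [heading=0, draw]
BK 16: (7,0) -> (-9,0) [heading=0, draw]
LT 30: heading 0 -> 30
FD 18: (-9,0) -> (6.588,9) [heading=30, draw]
FD 3: (6.588,9) -> (9.187,10.5) [heading=30, draw]
Final: pos=(9.187,10.5), heading=30, 4 segment(s) drawn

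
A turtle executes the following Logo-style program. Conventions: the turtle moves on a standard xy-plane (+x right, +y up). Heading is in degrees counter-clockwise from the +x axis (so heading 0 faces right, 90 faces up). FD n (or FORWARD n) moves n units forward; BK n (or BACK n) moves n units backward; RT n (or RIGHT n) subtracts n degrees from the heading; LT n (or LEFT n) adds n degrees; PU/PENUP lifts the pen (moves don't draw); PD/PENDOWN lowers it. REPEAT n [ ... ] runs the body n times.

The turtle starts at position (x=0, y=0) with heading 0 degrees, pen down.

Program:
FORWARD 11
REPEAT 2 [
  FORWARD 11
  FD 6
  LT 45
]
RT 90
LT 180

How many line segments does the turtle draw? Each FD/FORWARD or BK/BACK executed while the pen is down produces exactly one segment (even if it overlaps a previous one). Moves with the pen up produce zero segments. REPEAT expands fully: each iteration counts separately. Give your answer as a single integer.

Answer: 5

Derivation:
Executing turtle program step by step:
Start: pos=(0,0), heading=0, pen down
FD 11: (0,0) -> (11,0) [heading=0, draw]
REPEAT 2 [
  -- iteration 1/2 --
  FD 11: (11,0) -> (22,0) [heading=0, draw]
  FD 6: (22,0) -> (28,0) [heading=0, draw]
  LT 45: heading 0 -> 45
  -- iteration 2/2 --
  FD 11: (28,0) -> (35.778,7.778) [heading=45, draw]
  FD 6: (35.778,7.778) -> (40.021,12.021) [heading=45, draw]
  LT 45: heading 45 -> 90
]
RT 90: heading 90 -> 0
LT 180: heading 0 -> 180
Final: pos=(40.021,12.021), heading=180, 5 segment(s) drawn
Segments drawn: 5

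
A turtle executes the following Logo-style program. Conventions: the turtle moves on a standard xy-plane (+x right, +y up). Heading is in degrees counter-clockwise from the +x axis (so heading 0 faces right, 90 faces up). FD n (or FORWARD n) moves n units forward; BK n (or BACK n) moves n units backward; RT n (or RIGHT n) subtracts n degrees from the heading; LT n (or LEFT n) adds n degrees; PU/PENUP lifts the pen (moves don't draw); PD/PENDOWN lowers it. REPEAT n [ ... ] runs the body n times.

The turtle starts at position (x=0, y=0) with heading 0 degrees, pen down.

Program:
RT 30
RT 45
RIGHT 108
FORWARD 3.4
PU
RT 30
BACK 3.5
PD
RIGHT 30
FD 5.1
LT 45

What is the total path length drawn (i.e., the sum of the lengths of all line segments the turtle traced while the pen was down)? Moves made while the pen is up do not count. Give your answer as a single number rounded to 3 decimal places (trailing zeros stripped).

Executing turtle program step by step:
Start: pos=(0,0), heading=0, pen down
RT 30: heading 0 -> 330
RT 45: heading 330 -> 285
RT 108: heading 285 -> 177
FD 3.4: (0,0) -> (-3.395,0.178) [heading=177, draw]
PU: pen up
RT 30: heading 177 -> 147
BK 3.5: (-3.395,0.178) -> (-0.46,-1.728) [heading=147, move]
PD: pen down
RT 30: heading 147 -> 117
FD 5.1: (-0.46,-1.728) -> (-2.775,2.816) [heading=117, draw]
LT 45: heading 117 -> 162
Final: pos=(-2.775,2.816), heading=162, 2 segment(s) drawn

Segment lengths:
  seg 1: (0,0) -> (-3.395,0.178), length = 3.4
  seg 2: (-0.46,-1.728) -> (-2.775,2.816), length = 5.1
Total = 8.5

Answer: 8.5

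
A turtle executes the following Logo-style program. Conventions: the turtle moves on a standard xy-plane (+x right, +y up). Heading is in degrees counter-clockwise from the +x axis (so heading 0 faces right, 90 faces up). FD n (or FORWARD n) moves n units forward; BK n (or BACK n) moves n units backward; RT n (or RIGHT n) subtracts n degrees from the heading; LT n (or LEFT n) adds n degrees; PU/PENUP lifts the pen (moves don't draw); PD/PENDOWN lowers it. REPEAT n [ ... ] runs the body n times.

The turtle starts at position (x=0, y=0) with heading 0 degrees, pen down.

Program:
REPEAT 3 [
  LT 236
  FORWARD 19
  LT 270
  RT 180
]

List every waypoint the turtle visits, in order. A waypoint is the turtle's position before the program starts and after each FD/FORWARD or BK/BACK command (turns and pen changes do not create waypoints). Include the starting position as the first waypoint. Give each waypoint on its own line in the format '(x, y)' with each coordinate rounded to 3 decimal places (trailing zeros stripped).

Answer: (0, 0)
(-10.625, -15.752)
(-28.241, -22.869)
(-46.826, -18.919)

Derivation:
Executing turtle program step by step:
Start: pos=(0,0), heading=0, pen down
REPEAT 3 [
  -- iteration 1/3 --
  LT 236: heading 0 -> 236
  FD 19: (0,0) -> (-10.625,-15.752) [heading=236, draw]
  LT 270: heading 236 -> 146
  RT 180: heading 146 -> 326
  -- iteration 2/3 --
  LT 236: heading 326 -> 202
  FD 19: (-10.625,-15.752) -> (-28.241,-22.869) [heading=202, draw]
  LT 270: heading 202 -> 112
  RT 180: heading 112 -> 292
  -- iteration 3/3 --
  LT 236: heading 292 -> 168
  FD 19: (-28.241,-22.869) -> (-46.826,-18.919) [heading=168, draw]
  LT 270: heading 168 -> 78
  RT 180: heading 78 -> 258
]
Final: pos=(-46.826,-18.919), heading=258, 3 segment(s) drawn
Waypoints (4 total):
(0, 0)
(-10.625, -15.752)
(-28.241, -22.869)
(-46.826, -18.919)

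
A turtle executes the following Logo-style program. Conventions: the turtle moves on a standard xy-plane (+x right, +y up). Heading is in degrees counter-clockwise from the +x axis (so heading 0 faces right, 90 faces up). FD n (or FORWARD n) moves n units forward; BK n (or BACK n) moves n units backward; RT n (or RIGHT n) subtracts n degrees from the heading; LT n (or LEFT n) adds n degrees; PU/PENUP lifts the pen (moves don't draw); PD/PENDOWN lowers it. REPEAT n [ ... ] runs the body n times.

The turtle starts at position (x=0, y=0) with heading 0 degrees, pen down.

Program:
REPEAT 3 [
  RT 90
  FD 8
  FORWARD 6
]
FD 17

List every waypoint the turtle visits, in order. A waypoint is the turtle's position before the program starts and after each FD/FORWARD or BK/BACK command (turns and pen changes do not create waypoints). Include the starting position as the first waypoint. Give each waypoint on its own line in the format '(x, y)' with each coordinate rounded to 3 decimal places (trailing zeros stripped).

Executing turtle program step by step:
Start: pos=(0,0), heading=0, pen down
REPEAT 3 [
  -- iteration 1/3 --
  RT 90: heading 0 -> 270
  FD 8: (0,0) -> (0,-8) [heading=270, draw]
  FD 6: (0,-8) -> (0,-14) [heading=270, draw]
  -- iteration 2/3 --
  RT 90: heading 270 -> 180
  FD 8: (0,-14) -> (-8,-14) [heading=180, draw]
  FD 6: (-8,-14) -> (-14,-14) [heading=180, draw]
  -- iteration 3/3 --
  RT 90: heading 180 -> 90
  FD 8: (-14,-14) -> (-14,-6) [heading=90, draw]
  FD 6: (-14,-6) -> (-14,0) [heading=90, draw]
]
FD 17: (-14,0) -> (-14,17) [heading=90, draw]
Final: pos=(-14,17), heading=90, 7 segment(s) drawn
Waypoints (8 total):
(0, 0)
(0, -8)
(0, -14)
(-8, -14)
(-14, -14)
(-14, -6)
(-14, 0)
(-14, 17)

Answer: (0, 0)
(0, -8)
(0, -14)
(-8, -14)
(-14, -14)
(-14, -6)
(-14, 0)
(-14, 17)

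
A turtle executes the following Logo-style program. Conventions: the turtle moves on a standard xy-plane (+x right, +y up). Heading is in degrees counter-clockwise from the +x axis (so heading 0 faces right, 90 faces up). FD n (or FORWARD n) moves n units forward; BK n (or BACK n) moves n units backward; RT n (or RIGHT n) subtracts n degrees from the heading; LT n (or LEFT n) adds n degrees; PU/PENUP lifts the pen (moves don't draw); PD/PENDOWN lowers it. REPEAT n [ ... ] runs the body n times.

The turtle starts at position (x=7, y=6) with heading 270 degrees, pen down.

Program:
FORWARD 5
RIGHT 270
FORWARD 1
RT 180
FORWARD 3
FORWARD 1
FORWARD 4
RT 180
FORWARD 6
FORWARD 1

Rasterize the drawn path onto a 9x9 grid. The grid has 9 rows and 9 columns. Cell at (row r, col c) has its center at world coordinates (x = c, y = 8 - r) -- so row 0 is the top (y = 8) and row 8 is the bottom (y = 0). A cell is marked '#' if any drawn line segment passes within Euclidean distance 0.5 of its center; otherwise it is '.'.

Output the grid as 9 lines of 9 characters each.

Answer: .........
.........
.......#.
.......#.
.......#.
.......#.
.......#.
#########
.........

Derivation:
Segment 0: (7,6) -> (7,1)
Segment 1: (7,1) -> (8,1)
Segment 2: (8,1) -> (5,1)
Segment 3: (5,1) -> (4,1)
Segment 4: (4,1) -> (-0,1)
Segment 5: (-0,1) -> (6,1)
Segment 6: (6,1) -> (7,1)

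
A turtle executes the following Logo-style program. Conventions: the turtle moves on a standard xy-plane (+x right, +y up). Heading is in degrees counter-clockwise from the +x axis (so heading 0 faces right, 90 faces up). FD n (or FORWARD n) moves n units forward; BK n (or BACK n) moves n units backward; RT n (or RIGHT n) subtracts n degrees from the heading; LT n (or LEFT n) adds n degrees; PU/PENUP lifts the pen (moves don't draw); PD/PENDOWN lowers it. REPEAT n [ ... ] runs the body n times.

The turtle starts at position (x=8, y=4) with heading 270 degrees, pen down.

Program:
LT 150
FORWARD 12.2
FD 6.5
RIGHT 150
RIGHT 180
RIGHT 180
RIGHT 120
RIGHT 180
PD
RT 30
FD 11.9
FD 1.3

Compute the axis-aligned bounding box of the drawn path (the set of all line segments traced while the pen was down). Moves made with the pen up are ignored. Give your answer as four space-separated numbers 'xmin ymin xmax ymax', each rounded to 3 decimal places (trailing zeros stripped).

Answer: 8 4 23.95 20.195

Derivation:
Executing turtle program step by step:
Start: pos=(8,4), heading=270, pen down
LT 150: heading 270 -> 60
FD 12.2: (8,4) -> (14.1,14.566) [heading=60, draw]
FD 6.5: (14.1,14.566) -> (17.35,20.195) [heading=60, draw]
RT 150: heading 60 -> 270
RT 180: heading 270 -> 90
RT 180: heading 90 -> 270
RT 120: heading 270 -> 150
RT 180: heading 150 -> 330
PD: pen down
RT 30: heading 330 -> 300
FD 11.9: (17.35,20.195) -> (23.3,9.889) [heading=300, draw]
FD 1.3: (23.3,9.889) -> (23.95,8.763) [heading=300, draw]
Final: pos=(23.95,8.763), heading=300, 4 segment(s) drawn

Segment endpoints: x in {8, 14.1, 17.35, 23.3, 23.95}, y in {4, 8.763, 9.889, 14.566, 20.195}
xmin=8, ymin=4, xmax=23.95, ymax=20.195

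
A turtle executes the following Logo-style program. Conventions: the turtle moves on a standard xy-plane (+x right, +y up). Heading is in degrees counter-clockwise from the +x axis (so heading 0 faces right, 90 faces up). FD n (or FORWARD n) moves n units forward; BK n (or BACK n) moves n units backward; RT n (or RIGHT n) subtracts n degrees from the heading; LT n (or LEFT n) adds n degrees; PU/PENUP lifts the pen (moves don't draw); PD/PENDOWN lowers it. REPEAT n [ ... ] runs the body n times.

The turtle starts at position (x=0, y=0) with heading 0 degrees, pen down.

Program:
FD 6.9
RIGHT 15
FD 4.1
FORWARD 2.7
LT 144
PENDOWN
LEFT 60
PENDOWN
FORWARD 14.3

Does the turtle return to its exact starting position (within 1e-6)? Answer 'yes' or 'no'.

Executing turtle program step by step:
Start: pos=(0,0), heading=0, pen down
FD 6.9: (0,0) -> (6.9,0) [heading=0, draw]
RT 15: heading 0 -> 345
FD 4.1: (6.9,0) -> (10.86,-1.061) [heading=345, draw]
FD 2.7: (10.86,-1.061) -> (13.468,-1.76) [heading=345, draw]
LT 144: heading 345 -> 129
PD: pen down
LT 60: heading 129 -> 189
PD: pen down
FD 14.3: (13.468,-1.76) -> (-0.656,-3.997) [heading=189, draw]
Final: pos=(-0.656,-3.997), heading=189, 4 segment(s) drawn

Start position: (0, 0)
Final position: (-0.656, -3.997)
Distance = 4.05; >= 1e-6 -> NOT closed

Answer: no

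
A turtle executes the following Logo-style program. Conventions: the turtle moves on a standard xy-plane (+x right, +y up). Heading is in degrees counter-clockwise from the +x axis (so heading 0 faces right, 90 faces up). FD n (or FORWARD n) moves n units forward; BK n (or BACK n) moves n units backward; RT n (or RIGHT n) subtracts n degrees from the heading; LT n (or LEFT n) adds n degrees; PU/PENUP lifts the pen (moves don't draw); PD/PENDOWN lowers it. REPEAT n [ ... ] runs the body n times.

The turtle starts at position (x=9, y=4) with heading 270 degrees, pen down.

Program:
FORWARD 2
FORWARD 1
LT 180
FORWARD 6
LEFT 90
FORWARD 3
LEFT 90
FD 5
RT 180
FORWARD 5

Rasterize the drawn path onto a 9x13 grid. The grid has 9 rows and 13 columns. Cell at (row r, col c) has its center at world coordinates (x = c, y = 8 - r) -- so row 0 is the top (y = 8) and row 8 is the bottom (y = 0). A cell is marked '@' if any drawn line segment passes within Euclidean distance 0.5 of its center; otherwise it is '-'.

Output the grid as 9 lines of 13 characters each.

Answer: -------------
------@@@@---
------@--@---
------@--@---
------@--@---
------@--@---
------@--@---
---------@---
-------------

Derivation:
Segment 0: (9,4) -> (9,2)
Segment 1: (9,2) -> (9,1)
Segment 2: (9,1) -> (9,7)
Segment 3: (9,7) -> (6,7)
Segment 4: (6,7) -> (6,2)
Segment 5: (6,2) -> (6,7)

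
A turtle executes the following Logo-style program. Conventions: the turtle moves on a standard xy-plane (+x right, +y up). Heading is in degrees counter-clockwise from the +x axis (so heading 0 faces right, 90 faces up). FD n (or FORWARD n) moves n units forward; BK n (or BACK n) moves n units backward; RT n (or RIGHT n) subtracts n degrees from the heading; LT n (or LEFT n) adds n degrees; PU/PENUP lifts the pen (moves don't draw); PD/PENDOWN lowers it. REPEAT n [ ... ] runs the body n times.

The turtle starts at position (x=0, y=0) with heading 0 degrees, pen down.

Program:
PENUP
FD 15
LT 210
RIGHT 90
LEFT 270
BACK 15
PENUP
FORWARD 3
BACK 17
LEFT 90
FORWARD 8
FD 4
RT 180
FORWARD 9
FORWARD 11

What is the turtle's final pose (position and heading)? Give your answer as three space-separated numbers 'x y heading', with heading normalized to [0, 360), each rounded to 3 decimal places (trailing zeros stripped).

Answer: -6.115 -21.428 300

Derivation:
Executing turtle program step by step:
Start: pos=(0,0), heading=0, pen down
PU: pen up
FD 15: (0,0) -> (15,0) [heading=0, move]
LT 210: heading 0 -> 210
RT 90: heading 210 -> 120
LT 270: heading 120 -> 30
BK 15: (15,0) -> (2.01,-7.5) [heading=30, move]
PU: pen up
FD 3: (2.01,-7.5) -> (4.608,-6) [heading=30, move]
BK 17: (4.608,-6) -> (-10.115,-14.5) [heading=30, move]
LT 90: heading 30 -> 120
FD 8: (-10.115,-14.5) -> (-14.115,-7.572) [heading=120, move]
FD 4: (-14.115,-7.572) -> (-16.115,-4.108) [heading=120, move]
RT 180: heading 120 -> 300
FD 9: (-16.115,-4.108) -> (-11.615,-11.902) [heading=300, move]
FD 11: (-11.615,-11.902) -> (-6.115,-21.428) [heading=300, move]
Final: pos=(-6.115,-21.428), heading=300, 0 segment(s) drawn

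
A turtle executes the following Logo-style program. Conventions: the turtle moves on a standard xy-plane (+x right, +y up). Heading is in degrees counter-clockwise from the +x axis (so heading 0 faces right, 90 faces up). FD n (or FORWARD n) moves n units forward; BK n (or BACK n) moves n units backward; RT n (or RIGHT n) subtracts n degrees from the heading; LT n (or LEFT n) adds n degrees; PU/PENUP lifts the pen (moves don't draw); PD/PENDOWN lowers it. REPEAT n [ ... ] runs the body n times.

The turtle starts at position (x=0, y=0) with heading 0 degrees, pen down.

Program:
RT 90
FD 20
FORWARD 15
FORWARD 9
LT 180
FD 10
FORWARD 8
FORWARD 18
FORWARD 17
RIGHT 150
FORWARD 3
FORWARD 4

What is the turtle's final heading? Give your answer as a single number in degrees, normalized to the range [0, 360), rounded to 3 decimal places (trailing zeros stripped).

Answer: 300

Derivation:
Executing turtle program step by step:
Start: pos=(0,0), heading=0, pen down
RT 90: heading 0 -> 270
FD 20: (0,0) -> (0,-20) [heading=270, draw]
FD 15: (0,-20) -> (0,-35) [heading=270, draw]
FD 9: (0,-35) -> (0,-44) [heading=270, draw]
LT 180: heading 270 -> 90
FD 10: (0,-44) -> (0,-34) [heading=90, draw]
FD 8: (0,-34) -> (0,-26) [heading=90, draw]
FD 18: (0,-26) -> (0,-8) [heading=90, draw]
FD 17: (0,-8) -> (0,9) [heading=90, draw]
RT 150: heading 90 -> 300
FD 3: (0,9) -> (1.5,6.402) [heading=300, draw]
FD 4: (1.5,6.402) -> (3.5,2.938) [heading=300, draw]
Final: pos=(3.5,2.938), heading=300, 9 segment(s) drawn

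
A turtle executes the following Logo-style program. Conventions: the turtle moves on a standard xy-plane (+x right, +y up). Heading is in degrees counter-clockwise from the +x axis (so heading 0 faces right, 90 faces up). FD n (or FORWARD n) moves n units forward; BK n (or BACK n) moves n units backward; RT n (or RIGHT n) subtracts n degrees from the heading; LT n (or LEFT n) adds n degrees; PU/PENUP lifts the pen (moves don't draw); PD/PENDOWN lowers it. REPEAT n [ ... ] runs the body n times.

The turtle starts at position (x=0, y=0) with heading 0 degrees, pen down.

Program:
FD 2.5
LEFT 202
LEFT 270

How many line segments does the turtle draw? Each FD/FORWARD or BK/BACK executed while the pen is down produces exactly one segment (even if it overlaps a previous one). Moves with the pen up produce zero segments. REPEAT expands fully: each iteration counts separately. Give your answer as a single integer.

Executing turtle program step by step:
Start: pos=(0,0), heading=0, pen down
FD 2.5: (0,0) -> (2.5,0) [heading=0, draw]
LT 202: heading 0 -> 202
LT 270: heading 202 -> 112
Final: pos=(2.5,0), heading=112, 1 segment(s) drawn
Segments drawn: 1

Answer: 1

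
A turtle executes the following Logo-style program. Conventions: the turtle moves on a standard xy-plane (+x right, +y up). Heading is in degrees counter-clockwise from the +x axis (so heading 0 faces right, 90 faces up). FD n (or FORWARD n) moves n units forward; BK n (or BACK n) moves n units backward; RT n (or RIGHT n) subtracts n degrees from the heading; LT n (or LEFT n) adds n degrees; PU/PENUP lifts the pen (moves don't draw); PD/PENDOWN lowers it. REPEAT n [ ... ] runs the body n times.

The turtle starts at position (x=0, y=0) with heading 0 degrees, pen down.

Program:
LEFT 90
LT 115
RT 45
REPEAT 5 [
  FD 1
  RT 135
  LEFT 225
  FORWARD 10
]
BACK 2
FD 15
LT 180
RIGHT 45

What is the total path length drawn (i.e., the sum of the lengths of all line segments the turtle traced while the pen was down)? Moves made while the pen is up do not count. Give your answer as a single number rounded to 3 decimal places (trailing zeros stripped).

Answer: 72

Derivation:
Executing turtle program step by step:
Start: pos=(0,0), heading=0, pen down
LT 90: heading 0 -> 90
LT 115: heading 90 -> 205
RT 45: heading 205 -> 160
REPEAT 5 [
  -- iteration 1/5 --
  FD 1: (0,0) -> (-0.94,0.342) [heading=160, draw]
  RT 135: heading 160 -> 25
  LT 225: heading 25 -> 250
  FD 10: (-0.94,0.342) -> (-4.36,-9.055) [heading=250, draw]
  -- iteration 2/5 --
  FD 1: (-4.36,-9.055) -> (-4.702,-9.995) [heading=250, draw]
  RT 135: heading 250 -> 115
  LT 225: heading 115 -> 340
  FD 10: (-4.702,-9.995) -> (4.695,-13.415) [heading=340, draw]
  -- iteration 3/5 --
  FD 1: (4.695,-13.415) -> (5.635,-13.757) [heading=340, draw]
  RT 135: heading 340 -> 205
  LT 225: heading 205 -> 70
  FD 10: (5.635,-13.757) -> (9.055,-4.36) [heading=70, draw]
  -- iteration 4/5 --
  FD 1: (9.055,-4.36) -> (9.397,-3.42) [heading=70, draw]
  RT 135: heading 70 -> 295
  LT 225: heading 295 -> 160
  FD 10: (9.397,-3.42) -> (0,0) [heading=160, draw]
  -- iteration 5/5 --
  FD 1: (0,0) -> (-0.94,0.342) [heading=160, draw]
  RT 135: heading 160 -> 25
  LT 225: heading 25 -> 250
  FD 10: (-0.94,0.342) -> (-4.36,-9.055) [heading=250, draw]
]
BK 2: (-4.36,-9.055) -> (-3.676,-7.176) [heading=250, draw]
FD 15: (-3.676,-7.176) -> (-8.806,-21.271) [heading=250, draw]
LT 180: heading 250 -> 70
RT 45: heading 70 -> 25
Final: pos=(-8.806,-21.271), heading=25, 12 segment(s) drawn

Segment lengths:
  seg 1: (0,0) -> (-0.94,0.342), length = 1
  seg 2: (-0.94,0.342) -> (-4.36,-9.055), length = 10
  seg 3: (-4.36,-9.055) -> (-4.702,-9.995), length = 1
  seg 4: (-4.702,-9.995) -> (4.695,-13.415), length = 10
  seg 5: (4.695,-13.415) -> (5.635,-13.757), length = 1
  seg 6: (5.635,-13.757) -> (9.055,-4.36), length = 10
  seg 7: (9.055,-4.36) -> (9.397,-3.42), length = 1
  seg 8: (9.397,-3.42) -> (0,0), length = 10
  seg 9: (0,0) -> (-0.94,0.342), length = 1
  seg 10: (-0.94,0.342) -> (-4.36,-9.055), length = 10
  seg 11: (-4.36,-9.055) -> (-3.676,-7.176), length = 2
  seg 12: (-3.676,-7.176) -> (-8.806,-21.271), length = 15
Total = 72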